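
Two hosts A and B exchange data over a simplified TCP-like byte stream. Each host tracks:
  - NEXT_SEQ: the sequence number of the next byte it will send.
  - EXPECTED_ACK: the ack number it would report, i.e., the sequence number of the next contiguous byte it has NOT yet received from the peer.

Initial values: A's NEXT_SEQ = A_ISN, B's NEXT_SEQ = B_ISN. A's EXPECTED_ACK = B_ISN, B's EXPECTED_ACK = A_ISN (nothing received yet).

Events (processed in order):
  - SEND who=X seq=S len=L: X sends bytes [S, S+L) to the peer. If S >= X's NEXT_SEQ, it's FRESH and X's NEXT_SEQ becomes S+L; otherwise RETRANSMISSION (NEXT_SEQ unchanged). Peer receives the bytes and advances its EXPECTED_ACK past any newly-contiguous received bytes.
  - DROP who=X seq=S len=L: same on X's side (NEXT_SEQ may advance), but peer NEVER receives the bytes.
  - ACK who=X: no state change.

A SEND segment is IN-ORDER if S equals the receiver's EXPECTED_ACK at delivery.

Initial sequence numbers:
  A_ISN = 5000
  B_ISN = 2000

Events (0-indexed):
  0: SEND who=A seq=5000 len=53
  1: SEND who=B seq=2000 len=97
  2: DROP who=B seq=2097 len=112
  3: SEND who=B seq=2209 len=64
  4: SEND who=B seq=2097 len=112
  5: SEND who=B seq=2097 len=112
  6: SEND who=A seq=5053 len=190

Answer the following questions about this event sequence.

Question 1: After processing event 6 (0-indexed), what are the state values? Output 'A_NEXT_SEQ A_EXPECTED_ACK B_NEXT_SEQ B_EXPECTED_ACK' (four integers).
After event 0: A_seq=5053 A_ack=2000 B_seq=2000 B_ack=5053
After event 1: A_seq=5053 A_ack=2097 B_seq=2097 B_ack=5053
After event 2: A_seq=5053 A_ack=2097 B_seq=2209 B_ack=5053
After event 3: A_seq=5053 A_ack=2097 B_seq=2273 B_ack=5053
After event 4: A_seq=5053 A_ack=2273 B_seq=2273 B_ack=5053
After event 5: A_seq=5053 A_ack=2273 B_seq=2273 B_ack=5053
After event 6: A_seq=5243 A_ack=2273 B_seq=2273 B_ack=5243

5243 2273 2273 5243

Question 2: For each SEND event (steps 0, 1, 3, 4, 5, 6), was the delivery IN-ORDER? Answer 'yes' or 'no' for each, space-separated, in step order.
Step 0: SEND seq=5000 -> in-order
Step 1: SEND seq=2000 -> in-order
Step 3: SEND seq=2209 -> out-of-order
Step 4: SEND seq=2097 -> in-order
Step 5: SEND seq=2097 -> out-of-order
Step 6: SEND seq=5053 -> in-order

Answer: yes yes no yes no yes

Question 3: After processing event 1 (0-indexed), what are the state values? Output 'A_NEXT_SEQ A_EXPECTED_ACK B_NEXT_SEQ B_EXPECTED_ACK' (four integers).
After event 0: A_seq=5053 A_ack=2000 B_seq=2000 B_ack=5053
After event 1: A_seq=5053 A_ack=2097 B_seq=2097 B_ack=5053

5053 2097 2097 5053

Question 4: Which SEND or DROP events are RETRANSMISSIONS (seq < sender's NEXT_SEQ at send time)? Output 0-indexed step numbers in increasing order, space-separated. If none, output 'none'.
Step 0: SEND seq=5000 -> fresh
Step 1: SEND seq=2000 -> fresh
Step 2: DROP seq=2097 -> fresh
Step 3: SEND seq=2209 -> fresh
Step 4: SEND seq=2097 -> retransmit
Step 5: SEND seq=2097 -> retransmit
Step 6: SEND seq=5053 -> fresh

Answer: 4 5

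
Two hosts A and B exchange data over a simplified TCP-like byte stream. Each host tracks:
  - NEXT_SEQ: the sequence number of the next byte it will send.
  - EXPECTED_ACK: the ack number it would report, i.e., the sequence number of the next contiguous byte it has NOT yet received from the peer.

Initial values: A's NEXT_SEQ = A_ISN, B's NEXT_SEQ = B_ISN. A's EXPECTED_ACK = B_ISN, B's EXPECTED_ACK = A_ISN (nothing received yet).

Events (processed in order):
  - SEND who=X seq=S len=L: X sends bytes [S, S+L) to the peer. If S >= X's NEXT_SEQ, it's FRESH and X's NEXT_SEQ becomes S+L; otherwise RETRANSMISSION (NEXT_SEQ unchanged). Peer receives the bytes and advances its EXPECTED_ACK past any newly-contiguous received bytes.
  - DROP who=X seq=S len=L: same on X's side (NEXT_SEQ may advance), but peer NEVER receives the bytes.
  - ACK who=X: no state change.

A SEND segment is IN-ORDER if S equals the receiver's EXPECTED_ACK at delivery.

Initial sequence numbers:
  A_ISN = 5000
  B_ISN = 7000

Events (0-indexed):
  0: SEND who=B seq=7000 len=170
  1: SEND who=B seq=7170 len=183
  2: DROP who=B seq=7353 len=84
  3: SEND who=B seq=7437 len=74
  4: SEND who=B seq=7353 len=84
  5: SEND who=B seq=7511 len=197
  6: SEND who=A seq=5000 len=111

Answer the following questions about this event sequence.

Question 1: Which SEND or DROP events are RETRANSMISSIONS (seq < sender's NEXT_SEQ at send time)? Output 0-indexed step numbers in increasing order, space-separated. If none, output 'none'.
Step 0: SEND seq=7000 -> fresh
Step 1: SEND seq=7170 -> fresh
Step 2: DROP seq=7353 -> fresh
Step 3: SEND seq=7437 -> fresh
Step 4: SEND seq=7353 -> retransmit
Step 5: SEND seq=7511 -> fresh
Step 6: SEND seq=5000 -> fresh

Answer: 4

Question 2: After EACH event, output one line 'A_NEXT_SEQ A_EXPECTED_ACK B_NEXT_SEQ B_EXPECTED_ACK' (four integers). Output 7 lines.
5000 7170 7170 5000
5000 7353 7353 5000
5000 7353 7437 5000
5000 7353 7511 5000
5000 7511 7511 5000
5000 7708 7708 5000
5111 7708 7708 5111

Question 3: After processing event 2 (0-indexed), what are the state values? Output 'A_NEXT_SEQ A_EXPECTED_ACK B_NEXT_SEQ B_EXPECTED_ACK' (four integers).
After event 0: A_seq=5000 A_ack=7170 B_seq=7170 B_ack=5000
After event 1: A_seq=5000 A_ack=7353 B_seq=7353 B_ack=5000
After event 2: A_seq=5000 A_ack=7353 B_seq=7437 B_ack=5000

5000 7353 7437 5000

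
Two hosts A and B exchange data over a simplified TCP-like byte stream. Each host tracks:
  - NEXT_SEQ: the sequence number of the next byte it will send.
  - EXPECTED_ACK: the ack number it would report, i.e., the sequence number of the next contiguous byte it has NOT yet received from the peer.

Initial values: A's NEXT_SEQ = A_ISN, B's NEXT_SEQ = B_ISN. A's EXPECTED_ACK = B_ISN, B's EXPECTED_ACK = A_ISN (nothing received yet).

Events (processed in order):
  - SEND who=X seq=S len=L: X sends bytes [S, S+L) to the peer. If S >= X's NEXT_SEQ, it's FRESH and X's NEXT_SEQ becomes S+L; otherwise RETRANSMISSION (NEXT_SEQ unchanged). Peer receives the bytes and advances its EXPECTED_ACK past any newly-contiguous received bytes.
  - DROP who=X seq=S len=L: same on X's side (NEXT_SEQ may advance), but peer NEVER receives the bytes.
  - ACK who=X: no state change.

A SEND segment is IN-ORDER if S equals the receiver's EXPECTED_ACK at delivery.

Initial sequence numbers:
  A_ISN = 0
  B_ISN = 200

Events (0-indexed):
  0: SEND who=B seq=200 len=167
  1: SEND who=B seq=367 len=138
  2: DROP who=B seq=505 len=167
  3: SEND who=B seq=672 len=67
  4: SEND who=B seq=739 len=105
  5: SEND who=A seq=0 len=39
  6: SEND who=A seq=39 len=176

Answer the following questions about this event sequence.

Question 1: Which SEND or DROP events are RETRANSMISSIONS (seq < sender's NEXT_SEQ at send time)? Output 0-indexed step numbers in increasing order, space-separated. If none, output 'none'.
Answer: none

Derivation:
Step 0: SEND seq=200 -> fresh
Step 1: SEND seq=367 -> fresh
Step 2: DROP seq=505 -> fresh
Step 3: SEND seq=672 -> fresh
Step 4: SEND seq=739 -> fresh
Step 5: SEND seq=0 -> fresh
Step 6: SEND seq=39 -> fresh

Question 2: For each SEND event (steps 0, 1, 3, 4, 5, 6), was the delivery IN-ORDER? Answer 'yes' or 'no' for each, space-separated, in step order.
Answer: yes yes no no yes yes

Derivation:
Step 0: SEND seq=200 -> in-order
Step 1: SEND seq=367 -> in-order
Step 3: SEND seq=672 -> out-of-order
Step 4: SEND seq=739 -> out-of-order
Step 5: SEND seq=0 -> in-order
Step 6: SEND seq=39 -> in-order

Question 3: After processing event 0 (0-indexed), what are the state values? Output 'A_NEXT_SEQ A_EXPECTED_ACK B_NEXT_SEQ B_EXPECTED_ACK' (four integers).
After event 0: A_seq=0 A_ack=367 B_seq=367 B_ack=0

0 367 367 0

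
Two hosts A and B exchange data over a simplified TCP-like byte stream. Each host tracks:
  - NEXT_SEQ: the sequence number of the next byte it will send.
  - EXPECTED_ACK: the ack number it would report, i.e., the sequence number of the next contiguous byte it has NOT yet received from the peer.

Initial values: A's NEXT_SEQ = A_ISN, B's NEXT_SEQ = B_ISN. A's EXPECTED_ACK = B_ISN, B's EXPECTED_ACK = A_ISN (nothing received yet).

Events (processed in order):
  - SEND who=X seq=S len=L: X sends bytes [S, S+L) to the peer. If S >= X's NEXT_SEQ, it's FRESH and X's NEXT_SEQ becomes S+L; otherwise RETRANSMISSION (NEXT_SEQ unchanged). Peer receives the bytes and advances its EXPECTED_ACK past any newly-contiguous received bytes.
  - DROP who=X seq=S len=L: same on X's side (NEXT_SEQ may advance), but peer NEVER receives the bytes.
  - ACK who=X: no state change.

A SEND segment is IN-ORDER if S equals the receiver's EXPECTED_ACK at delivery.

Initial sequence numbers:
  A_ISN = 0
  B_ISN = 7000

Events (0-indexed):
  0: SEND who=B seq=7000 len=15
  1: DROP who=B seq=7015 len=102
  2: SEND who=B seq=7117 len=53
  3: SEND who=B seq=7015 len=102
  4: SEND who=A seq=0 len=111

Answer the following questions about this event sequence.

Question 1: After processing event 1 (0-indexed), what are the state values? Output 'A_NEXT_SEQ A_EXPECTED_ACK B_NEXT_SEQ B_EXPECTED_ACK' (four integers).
After event 0: A_seq=0 A_ack=7015 B_seq=7015 B_ack=0
After event 1: A_seq=0 A_ack=7015 B_seq=7117 B_ack=0

0 7015 7117 0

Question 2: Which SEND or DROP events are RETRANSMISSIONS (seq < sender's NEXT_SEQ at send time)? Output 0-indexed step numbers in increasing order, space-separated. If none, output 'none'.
Answer: 3

Derivation:
Step 0: SEND seq=7000 -> fresh
Step 1: DROP seq=7015 -> fresh
Step 2: SEND seq=7117 -> fresh
Step 3: SEND seq=7015 -> retransmit
Step 4: SEND seq=0 -> fresh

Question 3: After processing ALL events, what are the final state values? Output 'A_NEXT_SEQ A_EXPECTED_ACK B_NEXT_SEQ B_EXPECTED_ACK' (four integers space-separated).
After event 0: A_seq=0 A_ack=7015 B_seq=7015 B_ack=0
After event 1: A_seq=0 A_ack=7015 B_seq=7117 B_ack=0
After event 2: A_seq=0 A_ack=7015 B_seq=7170 B_ack=0
After event 3: A_seq=0 A_ack=7170 B_seq=7170 B_ack=0
After event 4: A_seq=111 A_ack=7170 B_seq=7170 B_ack=111

Answer: 111 7170 7170 111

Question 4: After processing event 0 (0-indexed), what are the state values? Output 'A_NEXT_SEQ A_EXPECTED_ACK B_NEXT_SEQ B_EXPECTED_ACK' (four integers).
After event 0: A_seq=0 A_ack=7015 B_seq=7015 B_ack=0

0 7015 7015 0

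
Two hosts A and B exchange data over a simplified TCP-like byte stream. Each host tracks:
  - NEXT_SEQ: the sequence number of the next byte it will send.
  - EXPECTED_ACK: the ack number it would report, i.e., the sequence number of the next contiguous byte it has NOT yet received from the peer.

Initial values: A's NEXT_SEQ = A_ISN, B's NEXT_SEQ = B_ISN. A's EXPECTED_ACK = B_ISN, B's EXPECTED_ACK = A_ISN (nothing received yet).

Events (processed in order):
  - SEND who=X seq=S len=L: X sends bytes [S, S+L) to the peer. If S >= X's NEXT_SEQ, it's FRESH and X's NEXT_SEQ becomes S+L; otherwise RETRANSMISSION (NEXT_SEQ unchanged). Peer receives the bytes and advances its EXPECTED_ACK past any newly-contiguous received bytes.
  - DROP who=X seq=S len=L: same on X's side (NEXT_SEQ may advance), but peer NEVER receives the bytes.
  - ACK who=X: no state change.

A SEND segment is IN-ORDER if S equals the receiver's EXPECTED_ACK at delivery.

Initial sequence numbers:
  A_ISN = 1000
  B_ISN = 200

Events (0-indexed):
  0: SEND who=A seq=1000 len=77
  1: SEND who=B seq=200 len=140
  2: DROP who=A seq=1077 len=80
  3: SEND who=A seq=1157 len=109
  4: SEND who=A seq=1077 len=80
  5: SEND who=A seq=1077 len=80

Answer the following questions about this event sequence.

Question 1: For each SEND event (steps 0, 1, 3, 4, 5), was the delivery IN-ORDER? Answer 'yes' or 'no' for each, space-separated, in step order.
Step 0: SEND seq=1000 -> in-order
Step 1: SEND seq=200 -> in-order
Step 3: SEND seq=1157 -> out-of-order
Step 4: SEND seq=1077 -> in-order
Step 5: SEND seq=1077 -> out-of-order

Answer: yes yes no yes no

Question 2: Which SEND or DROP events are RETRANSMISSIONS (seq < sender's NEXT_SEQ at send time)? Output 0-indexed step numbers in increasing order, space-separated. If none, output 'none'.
Step 0: SEND seq=1000 -> fresh
Step 1: SEND seq=200 -> fresh
Step 2: DROP seq=1077 -> fresh
Step 3: SEND seq=1157 -> fresh
Step 4: SEND seq=1077 -> retransmit
Step 5: SEND seq=1077 -> retransmit

Answer: 4 5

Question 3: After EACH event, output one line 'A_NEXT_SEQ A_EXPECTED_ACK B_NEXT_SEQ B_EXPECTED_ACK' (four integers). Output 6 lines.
1077 200 200 1077
1077 340 340 1077
1157 340 340 1077
1266 340 340 1077
1266 340 340 1266
1266 340 340 1266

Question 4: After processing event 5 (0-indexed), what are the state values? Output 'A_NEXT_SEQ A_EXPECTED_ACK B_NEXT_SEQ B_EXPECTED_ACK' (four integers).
After event 0: A_seq=1077 A_ack=200 B_seq=200 B_ack=1077
After event 1: A_seq=1077 A_ack=340 B_seq=340 B_ack=1077
After event 2: A_seq=1157 A_ack=340 B_seq=340 B_ack=1077
After event 3: A_seq=1266 A_ack=340 B_seq=340 B_ack=1077
After event 4: A_seq=1266 A_ack=340 B_seq=340 B_ack=1266
After event 5: A_seq=1266 A_ack=340 B_seq=340 B_ack=1266

1266 340 340 1266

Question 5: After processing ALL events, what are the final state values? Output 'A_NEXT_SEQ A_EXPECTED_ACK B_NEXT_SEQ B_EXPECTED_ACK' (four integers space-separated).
After event 0: A_seq=1077 A_ack=200 B_seq=200 B_ack=1077
After event 1: A_seq=1077 A_ack=340 B_seq=340 B_ack=1077
After event 2: A_seq=1157 A_ack=340 B_seq=340 B_ack=1077
After event 3: A_seq=1266 A_ack=340 B_seq=340 B_ack=1077
After event 4: A_seq=1266 A_ack=340 B_seq=340 B_ack=1266
After event 5: A_seq=1266 A_ack=340 B_seq=340 B_ack=1266

Answer: 1266 340 340 1266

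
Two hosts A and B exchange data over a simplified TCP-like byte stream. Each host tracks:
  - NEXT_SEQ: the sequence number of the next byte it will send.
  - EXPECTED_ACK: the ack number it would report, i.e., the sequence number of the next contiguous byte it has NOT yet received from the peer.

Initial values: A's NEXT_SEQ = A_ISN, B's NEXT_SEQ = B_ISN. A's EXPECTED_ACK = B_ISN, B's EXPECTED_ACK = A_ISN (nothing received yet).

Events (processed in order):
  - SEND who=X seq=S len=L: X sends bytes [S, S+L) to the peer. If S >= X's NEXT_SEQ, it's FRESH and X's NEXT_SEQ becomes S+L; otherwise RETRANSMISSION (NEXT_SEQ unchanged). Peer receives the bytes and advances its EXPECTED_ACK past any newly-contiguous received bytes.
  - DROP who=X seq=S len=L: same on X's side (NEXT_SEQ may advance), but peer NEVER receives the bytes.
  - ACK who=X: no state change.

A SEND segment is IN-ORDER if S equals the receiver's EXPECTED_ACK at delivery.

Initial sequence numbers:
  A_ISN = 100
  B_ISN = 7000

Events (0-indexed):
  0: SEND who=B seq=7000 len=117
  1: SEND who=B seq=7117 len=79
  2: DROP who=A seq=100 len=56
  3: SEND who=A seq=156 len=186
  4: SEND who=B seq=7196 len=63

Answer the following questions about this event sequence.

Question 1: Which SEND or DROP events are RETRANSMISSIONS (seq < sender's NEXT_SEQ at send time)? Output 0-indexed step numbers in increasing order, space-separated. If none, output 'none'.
Step 0: SEND seq=7000 -> fresh
Step 1: SEND seq=7117 -> fresh
Step 2: DROP seq=100 -> fresh
Step 3: SEND seq=156 -> fresh
Step 4: SEND seq=7196 -> fresh

Answer: none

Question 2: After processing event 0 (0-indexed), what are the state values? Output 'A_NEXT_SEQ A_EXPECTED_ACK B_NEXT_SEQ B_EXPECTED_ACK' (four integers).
After event 0: A_seq=100 A_ack=7117 B_seq=7117 B_ack=100

100 7117 7117 100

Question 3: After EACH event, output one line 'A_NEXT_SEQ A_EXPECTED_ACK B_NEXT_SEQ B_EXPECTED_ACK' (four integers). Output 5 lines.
100 7117 7117 100
100 7196 7196 100
156 7196 7196 100
342 7196 7196 100
342 7259 7259 100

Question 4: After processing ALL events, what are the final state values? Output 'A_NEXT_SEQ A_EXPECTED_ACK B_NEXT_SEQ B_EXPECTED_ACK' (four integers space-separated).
After event 0: A_seq=100 A_ack=7117 B_seq=7117 B_ack=100
After event 1: A_seq=100 A_ack=7196 B_seq=7196 B_ack=100
After event 2: A_seq=156 A_ack=7196 B_seq=7196 B_ack=100
After event 3: A_seq=342 A_ack=7196 B_seq=7196 B_ack=100
After event 4: A_seq=342 A_ack=7259 B_seq=7259 B_ack=100

Answer: 342 7259 7259 100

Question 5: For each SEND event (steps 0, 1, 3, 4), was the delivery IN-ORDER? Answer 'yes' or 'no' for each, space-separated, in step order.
Answer: yes yes no yes

Derivation:
Step 0: SEND seq=7000 -> in-order
Step 1: SEND seq=7117 -> in-order
Step 3: SEND seq=156 -> out-of-order
Step 4: SEND seq=7196 -> in-order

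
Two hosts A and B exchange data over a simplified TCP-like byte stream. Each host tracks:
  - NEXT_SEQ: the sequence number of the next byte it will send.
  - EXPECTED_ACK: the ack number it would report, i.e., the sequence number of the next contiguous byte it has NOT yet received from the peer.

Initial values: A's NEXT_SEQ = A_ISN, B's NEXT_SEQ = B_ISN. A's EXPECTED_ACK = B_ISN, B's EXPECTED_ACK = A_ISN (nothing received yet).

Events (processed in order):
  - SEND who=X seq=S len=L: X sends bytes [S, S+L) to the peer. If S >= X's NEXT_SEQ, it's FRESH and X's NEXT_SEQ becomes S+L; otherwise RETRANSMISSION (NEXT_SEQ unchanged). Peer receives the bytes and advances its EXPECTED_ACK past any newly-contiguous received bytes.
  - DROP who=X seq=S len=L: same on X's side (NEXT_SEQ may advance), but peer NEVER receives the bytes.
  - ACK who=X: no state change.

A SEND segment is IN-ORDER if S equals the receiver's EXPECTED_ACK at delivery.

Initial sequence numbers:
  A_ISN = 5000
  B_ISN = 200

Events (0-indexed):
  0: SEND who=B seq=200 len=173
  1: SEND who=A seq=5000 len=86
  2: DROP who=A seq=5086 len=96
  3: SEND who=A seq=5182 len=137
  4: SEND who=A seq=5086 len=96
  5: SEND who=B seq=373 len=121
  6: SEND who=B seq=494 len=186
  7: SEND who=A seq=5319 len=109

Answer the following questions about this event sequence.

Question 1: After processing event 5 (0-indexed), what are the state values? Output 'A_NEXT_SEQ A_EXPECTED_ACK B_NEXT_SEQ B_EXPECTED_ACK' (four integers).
After event 0: A_seq=5000 A_ack=373 B_seq=373 B_ack=5000
After event 1: A_seq=5086 A_ack=373 B_seq=373 B_ack=5086
After event 2: A_seq=5182 A_ack=373 B_seq=373 B_ack=5086
After event 3: A_seq=5319 A_ack=373 B_seq=373 B_ack=5086
After event 4: A_seq=5319 A_ack=373 B_seq=373 B_ack=5319
After event 5: A_seq=5319 A_ack=494 B_seq=494 B_ack=5319

5319 494 494 5319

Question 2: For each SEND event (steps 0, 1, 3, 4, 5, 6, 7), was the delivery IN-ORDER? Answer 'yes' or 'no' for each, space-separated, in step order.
Step 0: SEND seq=200 -> in-order
Step 1: SEND seq=5000 -> in-order
Step 3: SEND seq=5182 -> out-of-order
Step 4: SEND seq=5086 -> in-order
Step 5: SEND seq=373 -> in-order
Step 6: SEND seq=494 -> in-order
Step 7: SEND seq=5319 -> in-order

Answer: yes yes no yes yes yes yes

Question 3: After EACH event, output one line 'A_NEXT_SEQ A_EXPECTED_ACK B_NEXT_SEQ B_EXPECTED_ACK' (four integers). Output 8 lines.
5000 373 373 5000
5086 373 373 5086
5182 373 373 5086
5319 373 373 5086
5319 373 373 5319
5319 494 494 5319
5319 680 680 5319
5428 680 680 5428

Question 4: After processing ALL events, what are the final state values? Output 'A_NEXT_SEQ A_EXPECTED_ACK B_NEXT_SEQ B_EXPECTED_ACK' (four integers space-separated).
Answer: 5428 680 680 5428

Derivation:
After event 0: A_seq=5000 A_ack=373 B_seq=373 B_ack=5000
After event 1: A_seq=5086 A_ack=373 B_seq=373 B_ack=5086
After event 2: A_seq=5182 A_ack=373 B_seq=373 B_ack=5086
After event 3: A_seq=5319 A_ack=373 B_seq=373 B_ack=5086
After event 4: A_seq=5319 A_ack=373 B_seq=373 B_ack=5319
After event 5: A_seq=5319 A_ack=494 B_seq=494 B_ack=5319
After event 6: A_seq=5319 A_ack=680 B_seq=680 B_ack=5319
After event 7: A_seq=5428 A_ack=680 B_seq=680 B_ack=5428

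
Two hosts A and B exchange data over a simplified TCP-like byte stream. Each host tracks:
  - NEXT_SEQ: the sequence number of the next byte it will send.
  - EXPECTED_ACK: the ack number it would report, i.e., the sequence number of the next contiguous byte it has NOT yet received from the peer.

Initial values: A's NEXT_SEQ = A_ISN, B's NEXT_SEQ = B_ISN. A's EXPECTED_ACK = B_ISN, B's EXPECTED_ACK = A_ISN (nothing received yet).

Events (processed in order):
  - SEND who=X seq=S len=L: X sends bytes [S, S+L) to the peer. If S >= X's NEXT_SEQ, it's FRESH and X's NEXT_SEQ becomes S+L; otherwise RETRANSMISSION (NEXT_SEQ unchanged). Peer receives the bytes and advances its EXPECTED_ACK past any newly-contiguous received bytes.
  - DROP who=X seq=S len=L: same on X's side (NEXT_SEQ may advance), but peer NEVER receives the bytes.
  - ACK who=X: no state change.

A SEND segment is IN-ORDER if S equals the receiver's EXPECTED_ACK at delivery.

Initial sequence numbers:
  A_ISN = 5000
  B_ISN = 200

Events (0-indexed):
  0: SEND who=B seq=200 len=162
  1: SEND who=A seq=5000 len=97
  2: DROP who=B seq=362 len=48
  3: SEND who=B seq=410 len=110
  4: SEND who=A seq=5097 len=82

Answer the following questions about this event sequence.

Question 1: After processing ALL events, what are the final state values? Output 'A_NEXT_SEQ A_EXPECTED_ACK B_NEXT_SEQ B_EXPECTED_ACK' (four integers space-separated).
After event 0: A_seq=5000 A_ack=362 B_seq=362 B_ack=5000
After event 1: A_seq=5097 A_ack=362 B_seq=362 B_ack=5097
After event 2: A_seq=5097 A_ack=362 B_seq=410 B_ack=5097
After event 3: A_seq=5097 A_ack=362 B_seq=520 B_ack=5097
After event 4: A_seq=5179 A_ack=362 B_seq=520 B_ack=5179

Answer: 5179 362 520 5179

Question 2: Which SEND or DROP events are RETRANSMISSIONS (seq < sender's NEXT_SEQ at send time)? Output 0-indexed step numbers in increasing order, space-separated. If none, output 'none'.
Step 0: SEND seq=200 -> fresh
Step 1: SEND seq=5000 -> fresh
Step 2: DROP seq=362 -> fresh
Step 3: SEND seq=410 -> fresh
Step 4: SEND seq=5097 -> fresh

Answer: none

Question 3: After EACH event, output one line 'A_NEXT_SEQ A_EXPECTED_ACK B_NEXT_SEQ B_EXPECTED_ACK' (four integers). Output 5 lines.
5000 362 362 5000
5097 362 362 5097
5097 362 410 5097
5097 362 520 5097
5179 362 520 5179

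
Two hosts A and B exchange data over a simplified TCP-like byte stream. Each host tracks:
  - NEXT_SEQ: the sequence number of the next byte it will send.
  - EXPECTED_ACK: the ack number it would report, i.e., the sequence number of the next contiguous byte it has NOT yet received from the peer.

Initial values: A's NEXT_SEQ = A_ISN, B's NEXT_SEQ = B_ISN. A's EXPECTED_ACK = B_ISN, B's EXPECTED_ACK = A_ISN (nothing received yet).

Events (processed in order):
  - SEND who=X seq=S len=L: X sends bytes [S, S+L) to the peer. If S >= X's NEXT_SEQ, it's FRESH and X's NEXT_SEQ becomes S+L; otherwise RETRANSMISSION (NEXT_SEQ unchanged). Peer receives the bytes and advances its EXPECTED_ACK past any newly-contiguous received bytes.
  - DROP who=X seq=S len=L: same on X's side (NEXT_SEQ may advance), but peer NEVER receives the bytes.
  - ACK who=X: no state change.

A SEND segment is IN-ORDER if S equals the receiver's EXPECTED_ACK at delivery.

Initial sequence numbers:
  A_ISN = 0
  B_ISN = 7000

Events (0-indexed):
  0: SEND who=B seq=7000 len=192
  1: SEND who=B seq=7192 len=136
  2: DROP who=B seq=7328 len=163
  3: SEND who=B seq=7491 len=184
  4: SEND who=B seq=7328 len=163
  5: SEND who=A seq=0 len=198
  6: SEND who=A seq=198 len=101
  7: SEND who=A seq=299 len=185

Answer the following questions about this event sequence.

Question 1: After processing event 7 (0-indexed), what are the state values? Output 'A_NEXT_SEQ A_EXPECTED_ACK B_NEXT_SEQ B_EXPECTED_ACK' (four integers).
After event 0: A_seq=0 A_ack=7192 B_seq=7192 B_ack=0
After event 1: A_seq=0 A_ack=7328 B_seq=7328 B_ack=0
After event 2: A_seq=0 A_ack=7328 B_seq=7491 B_ack=0
After event 3: A_seq=0 A_ack=7328 B_seq=7675 B_ack=0
After event 4: A_seq=0 A_ack=7675 B_seq=7675 B_ack=0
After event 5: A_seq=198 A_ack=7675 B_seq=7675 B_ack=198
After event 6: A_seq=299 A_ack=7675 B_seq=7675 B_ack=299
After event 7: A_seq=484 A_ack=7675 B_seq=7675 B_ack=484

484 7675 7675 484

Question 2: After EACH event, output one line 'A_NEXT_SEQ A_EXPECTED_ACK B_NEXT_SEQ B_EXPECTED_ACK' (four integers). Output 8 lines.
0 7192 7192 0
0 7328 7328 0
0 7328 7491 0
0 7328 7675 0
0 7675 7675 0
198 7675 7675 198
299 7675 7675 299
484 7675 7675 484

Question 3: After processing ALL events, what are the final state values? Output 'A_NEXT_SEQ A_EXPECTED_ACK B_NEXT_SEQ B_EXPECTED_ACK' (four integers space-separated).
After event 0: A_seq=0 A_ack=7192 B_seq=7192 B_ack=0
After event 1: A_seq=0 A_ack=7328 B_seq=7328 B_ack=0
After event 2: A_seq=0 A_ack=7328 B_seq=7491 B_ack=0
After event 3: A_seq=0 A_ack=7328 B_seq=7675 B_ack=0
After event 4: A_seq=0 A_ack=7675 B_seq=7675 B_ack=0
After event 5: A_seq=198 A_ack=7675 B_seq=7675 B_ack=198
After event 6: A_seq=299 A_ack=7675 B_seq=7675 B_ack=299
After event 7: A_seq=484 A_ack=7675 B_seq=7675 B_ack=484

Answer: 484 7675 7675 484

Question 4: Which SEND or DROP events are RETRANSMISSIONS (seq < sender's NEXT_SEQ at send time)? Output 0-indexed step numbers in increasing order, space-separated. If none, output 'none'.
Answer: 4

Derivation:
Step 0: SEND seq=7000 -> fresh
Step 1: SEND seq=7192 -> fresh
Step 2: DROP seq=7328 -> fresh
Step 3: SEND seq=7491 -> fresh
Step 4: SEND seq=7328 -> retransmit
Step 5: SEND seq=0 -> fresh
Step 6: SEND seq=198 -> fresh
Step 7: SEND seq=299 -> fresh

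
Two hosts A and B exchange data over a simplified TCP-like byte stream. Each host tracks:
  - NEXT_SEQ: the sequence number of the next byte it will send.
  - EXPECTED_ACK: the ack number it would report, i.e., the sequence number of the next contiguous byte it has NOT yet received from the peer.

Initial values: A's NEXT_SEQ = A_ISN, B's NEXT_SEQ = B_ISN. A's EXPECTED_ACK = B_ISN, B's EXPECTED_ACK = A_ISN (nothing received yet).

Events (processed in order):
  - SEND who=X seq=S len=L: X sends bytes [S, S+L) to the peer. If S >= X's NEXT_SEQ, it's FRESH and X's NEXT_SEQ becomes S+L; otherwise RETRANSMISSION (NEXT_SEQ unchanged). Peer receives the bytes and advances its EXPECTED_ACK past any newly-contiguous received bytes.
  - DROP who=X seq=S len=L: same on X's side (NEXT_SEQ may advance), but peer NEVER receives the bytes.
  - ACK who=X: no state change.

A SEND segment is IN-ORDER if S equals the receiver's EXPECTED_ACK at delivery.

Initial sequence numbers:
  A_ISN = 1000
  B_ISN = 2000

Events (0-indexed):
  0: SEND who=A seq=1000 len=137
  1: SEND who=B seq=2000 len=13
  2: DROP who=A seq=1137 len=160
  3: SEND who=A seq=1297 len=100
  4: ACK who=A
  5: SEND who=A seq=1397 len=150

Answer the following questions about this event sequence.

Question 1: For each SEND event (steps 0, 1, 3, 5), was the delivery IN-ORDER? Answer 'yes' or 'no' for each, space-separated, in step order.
Step 0: SEND seq=1000 -> in-order
Step 1: SEND seq=2000 -> in-order
Step 3: SEND seq=1297 -> out-of-order
Step 5: SEND seq=1397 -> out-of-order

Answer: yes yes no no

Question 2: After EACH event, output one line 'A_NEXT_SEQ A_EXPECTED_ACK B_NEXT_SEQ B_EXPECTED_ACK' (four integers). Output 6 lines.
1137 2000 2000 1137
1137 2013 2013 1137
1297 2013 2013 1137
1397 2013 2013 1137
1397 2013 2013 1137
1547 2013 2013 1137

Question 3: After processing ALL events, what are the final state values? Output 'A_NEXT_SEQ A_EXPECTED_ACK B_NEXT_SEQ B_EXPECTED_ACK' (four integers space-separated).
After event 0: A_seq=1137 A_ack=2000 B_seq=2000 B_ack=1137
After event 1: A_seq=1137 A_ack=2013 B_seq=2013 B_ack=1137
After event 2: A_seq=1297 A_ack=2013 B_seq=2013 B_ack=1137
After event 3: A_seq=1397 A_ack=2013 B_seq=2013 B_ack=1137
After event 4: A_seq=1397 A_ack=2013 B_seq=2013 B_ack=1137
After event 5: A_seq=1547 A_ack=2013 B_seq=2013 B_ack=1137

Answer: 1547 2013 2013 1137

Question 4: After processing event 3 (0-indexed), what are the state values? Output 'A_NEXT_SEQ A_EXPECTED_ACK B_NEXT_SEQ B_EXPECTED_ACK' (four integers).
After event 0: A_seq=1137 A_ack=2000 B_seq=2000 B_ack=1137
After event 1: A_seq=1137 A_ack=2013 B_seq=2013 B_ack=1137
After event 2: A_seq=1297 A_ack=2013 B_seq=2013 B_ack=1137
After event 3: A_seq=1397 A_ack=2013 B_seq=2013 B_ack=1137

1397 2013 2013 1137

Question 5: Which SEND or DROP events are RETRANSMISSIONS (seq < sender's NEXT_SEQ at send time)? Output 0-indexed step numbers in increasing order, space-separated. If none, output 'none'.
Answer: none

Derivation:
Step 0: SEND seq=1000 -> fresh
Step 1: SEND seq=2000 -> fresh
Step 2: DROP seq=1137 -> fresh
Step 3: SEND seq=1297 -> fresh
Step 5: SEND seq=1397 -> fresh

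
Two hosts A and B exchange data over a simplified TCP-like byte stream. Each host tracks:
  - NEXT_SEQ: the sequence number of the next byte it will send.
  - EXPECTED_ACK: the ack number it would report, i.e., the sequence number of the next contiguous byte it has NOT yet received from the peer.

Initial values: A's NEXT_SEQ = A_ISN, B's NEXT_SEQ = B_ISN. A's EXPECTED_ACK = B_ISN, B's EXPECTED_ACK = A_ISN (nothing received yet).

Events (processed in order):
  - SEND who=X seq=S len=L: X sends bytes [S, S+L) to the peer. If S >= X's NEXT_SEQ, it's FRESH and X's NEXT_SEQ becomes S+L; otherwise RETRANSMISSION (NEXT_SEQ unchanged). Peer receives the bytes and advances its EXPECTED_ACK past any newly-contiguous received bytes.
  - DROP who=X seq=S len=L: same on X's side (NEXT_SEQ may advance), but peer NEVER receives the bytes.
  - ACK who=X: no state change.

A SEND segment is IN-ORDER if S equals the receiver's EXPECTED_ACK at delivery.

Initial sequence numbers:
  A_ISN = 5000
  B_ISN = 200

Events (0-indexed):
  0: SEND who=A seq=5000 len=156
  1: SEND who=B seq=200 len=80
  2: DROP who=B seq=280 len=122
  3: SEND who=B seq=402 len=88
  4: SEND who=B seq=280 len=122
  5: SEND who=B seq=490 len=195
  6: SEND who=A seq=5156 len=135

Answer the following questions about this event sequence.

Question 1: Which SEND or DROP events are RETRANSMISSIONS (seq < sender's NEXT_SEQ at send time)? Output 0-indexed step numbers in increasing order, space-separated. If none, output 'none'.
Step 0: SEND seq=5000 -> fresh
Step 1: SEND seq=200 -> fresh
Step 2: DROP seq=280 -> fresh
Step 3: SEND seq=402 -> fresh
Step 4: SEND seq=280 -> retransmit
Step 5: SEND seq=490 -> fresh
Step 6: SEND seq=5156 -> fresh

Answer: 4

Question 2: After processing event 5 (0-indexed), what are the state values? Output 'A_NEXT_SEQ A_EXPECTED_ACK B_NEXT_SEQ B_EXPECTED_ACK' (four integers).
After event 0: A_seq=5156 A_ack=200 B_seq=200 B_ack=5156
After event 1: A_seq=5156 A_ack=280 B_seq=280 B_ack=5156
After event 2: A_seq=5156 A_ack=280 B_seq=402 B_ack=5156
After event 3: A_seq=5156 A_ack=280 B_seq=490 B_ack=5156
After event 4: A_seq=5156 A_ack=490 B_seq=490 B_ack=5156
After event 5: A_seq=5156 A_ack=685 B_seq=685 B_ack=5156

5156 685 685 5156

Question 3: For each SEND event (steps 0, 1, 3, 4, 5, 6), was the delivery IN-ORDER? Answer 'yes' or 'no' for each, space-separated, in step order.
Step 0: SEND seq=5000 -> in-order
Step 1: SEND seq=200 -> in-order
Step 3: SEND seq=402 -> out-of-order
Step 4: SEND seq=280 -> in-order
Step 5: SEND seq=490 -> in-order
Step 6: SEND seq=5156 -> in-order

Answer: yes yes no yes yes yes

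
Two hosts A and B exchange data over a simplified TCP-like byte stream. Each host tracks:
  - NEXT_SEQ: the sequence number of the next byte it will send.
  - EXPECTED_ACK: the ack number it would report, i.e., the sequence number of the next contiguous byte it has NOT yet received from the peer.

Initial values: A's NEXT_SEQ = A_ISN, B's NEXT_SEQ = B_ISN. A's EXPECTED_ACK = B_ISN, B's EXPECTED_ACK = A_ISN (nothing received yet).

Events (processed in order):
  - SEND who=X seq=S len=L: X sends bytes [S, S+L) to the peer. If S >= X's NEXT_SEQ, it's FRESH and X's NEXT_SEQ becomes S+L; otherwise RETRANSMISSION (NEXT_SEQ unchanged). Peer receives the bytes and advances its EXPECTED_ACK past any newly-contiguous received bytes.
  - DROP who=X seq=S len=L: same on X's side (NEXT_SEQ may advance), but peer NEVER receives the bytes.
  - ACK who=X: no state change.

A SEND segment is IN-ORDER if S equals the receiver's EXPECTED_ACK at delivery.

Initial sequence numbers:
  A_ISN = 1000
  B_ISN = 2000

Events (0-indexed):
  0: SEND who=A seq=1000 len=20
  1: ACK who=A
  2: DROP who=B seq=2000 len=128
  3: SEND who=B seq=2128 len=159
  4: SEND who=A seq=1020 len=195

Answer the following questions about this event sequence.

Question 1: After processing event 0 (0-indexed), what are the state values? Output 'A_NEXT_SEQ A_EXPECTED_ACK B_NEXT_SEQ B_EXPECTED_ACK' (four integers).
After event 0: A_seq=1020 A_ack=2000 B_seq=2000 B_ack=1020

1020 2000 2000 1020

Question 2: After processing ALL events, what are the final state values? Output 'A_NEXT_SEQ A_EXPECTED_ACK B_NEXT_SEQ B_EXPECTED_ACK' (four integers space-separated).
Answer: 1215 2000 2287 1215

Derivation:
After event 0: A_seq=1020 A_ack=2000 B_seq=2000 B_ack=1020
After event 1: A_seq=1020 A_ack=2000 B_seq=2000 B_ack=1020
After event 2: A_seq=1020 A_ack=2000 B_seq=2128 B_ack=1020
After event 3: A_seq=1020 A_ack=2000 B_seq=2287 B_ack=1020
After event 4: A_seq=1215 A_ack=2000 B_seq=2287 B_ack=1215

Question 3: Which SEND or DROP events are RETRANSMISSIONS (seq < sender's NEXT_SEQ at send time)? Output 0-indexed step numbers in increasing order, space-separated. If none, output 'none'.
Answer: none

Derivation:
Step 0: SEND seq=1000 -> fresh
Step 2: DROP seq=2000 -> fresh
Step 3: SEND seq=2128 -> fresh
Step 4: SEND seq=1020 -> fresh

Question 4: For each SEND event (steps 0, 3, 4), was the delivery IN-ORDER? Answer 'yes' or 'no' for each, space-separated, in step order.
Step 0: SEND seq=1000 -> in-order
Step 3: SEND seq=2128 -> out-of-order
Step 4: SEND seq=1020 -> in-order

Answer: yes no yes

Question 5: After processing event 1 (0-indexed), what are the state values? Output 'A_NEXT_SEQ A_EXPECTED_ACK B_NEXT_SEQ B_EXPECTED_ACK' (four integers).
After event 0: A_seq=1020 A_ack=2000 B_seq=2000 B_ack=1020
After event 1: A_seq=1020 A_ack=2000 B_seq=2000 B_ack=1020

1020 2000 2000 1020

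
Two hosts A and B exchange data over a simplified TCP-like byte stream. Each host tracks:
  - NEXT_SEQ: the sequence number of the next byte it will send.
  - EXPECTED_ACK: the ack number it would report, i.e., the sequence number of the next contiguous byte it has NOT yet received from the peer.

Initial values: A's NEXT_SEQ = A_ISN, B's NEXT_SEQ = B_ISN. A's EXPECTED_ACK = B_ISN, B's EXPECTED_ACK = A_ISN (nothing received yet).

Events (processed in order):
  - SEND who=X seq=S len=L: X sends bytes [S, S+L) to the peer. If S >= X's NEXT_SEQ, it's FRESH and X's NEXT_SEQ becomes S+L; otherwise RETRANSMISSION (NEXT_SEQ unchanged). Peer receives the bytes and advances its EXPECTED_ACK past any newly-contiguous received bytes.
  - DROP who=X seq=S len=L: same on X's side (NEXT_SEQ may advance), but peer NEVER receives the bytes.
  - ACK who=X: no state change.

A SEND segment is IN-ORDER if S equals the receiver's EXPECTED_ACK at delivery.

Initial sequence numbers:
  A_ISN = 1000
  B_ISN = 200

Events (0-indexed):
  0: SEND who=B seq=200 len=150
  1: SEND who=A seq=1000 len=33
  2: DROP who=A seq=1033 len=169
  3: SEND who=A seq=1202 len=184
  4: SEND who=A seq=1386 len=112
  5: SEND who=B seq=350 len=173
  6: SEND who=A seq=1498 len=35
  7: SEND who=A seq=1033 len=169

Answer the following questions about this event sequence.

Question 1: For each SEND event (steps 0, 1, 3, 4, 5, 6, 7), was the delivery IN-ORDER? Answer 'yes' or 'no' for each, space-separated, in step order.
Step 0: SEND seq=200 -> in-order
Step 1: SEND seq=1000 -> in-order
Step 3: SEND seq=1202 -> out-of-order
Step 4: SEND seq=1386 -> out-of-order
Step 5: SEND seq=350 -> in-order
Step 6: SEND seq=1498 -> out-of-order
Step 7: SEND seq=1033 -> in-order

Answer: yes yes no no yes no yes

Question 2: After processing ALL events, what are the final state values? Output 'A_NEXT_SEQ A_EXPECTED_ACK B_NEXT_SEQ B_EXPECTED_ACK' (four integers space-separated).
Answer: 1533 523 523 1533

Derivation:
After event 0: A_seq=1000 A_ack=350 B_seq=350 B_ack=1000
After event 1: A_seq=1033 A_ack=350 B_seq=350 B_ack=1033
After event 2: A_seq=1202 A_ack=350 B_seq=350 B_ack=1033
After event 3: A_seq=1386 A_ack=350 B_seq=350 B_ack=1033
After event 4: A_seq=1498 A_ack=350 B_seq=350 B_ack=1033
After event 5: A_seq=1498 A_ack=523 B_seq=523 B_ack=1033
After event 6: A_seq=1533 A_ack=523 B_seq=523 B_ack=1033
After event 7: A_seq=1533 A_ack=523 B_seq=523 B_ack=1533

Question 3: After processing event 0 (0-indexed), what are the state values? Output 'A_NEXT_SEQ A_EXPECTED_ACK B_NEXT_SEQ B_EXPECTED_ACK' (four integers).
After event 0: A_seq=1000 A_ack=350 B_seq=350 B_ack=1000

1000 350 350 1000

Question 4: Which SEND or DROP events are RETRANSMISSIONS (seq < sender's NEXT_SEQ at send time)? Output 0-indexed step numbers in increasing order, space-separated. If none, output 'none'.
Step 0: SEND seq=200 -> fresh
Step 1: SEND seq=1000 -> fresh
Step 2: DROP seq=1033 -> fresh
Step 3: SEND seq=1202 -> fresh
Step 4: SEND seq=1386 -> fresh
Step 5: SEND seq=350 -> fresh
Step 6: SEND seq=1498 -> fresh
Step 7: SEND seq=1033 -> retransmit

Answer: 7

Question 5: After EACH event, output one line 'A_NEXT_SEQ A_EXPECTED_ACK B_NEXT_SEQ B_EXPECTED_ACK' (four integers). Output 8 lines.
1000 350 350 1000
1033 350 350 1033
1202 350 350 1033
1386 350 350 1033
1498 350 350 1033
1498 523 523 1033
1533 523 523 1033
1533 523 523 1533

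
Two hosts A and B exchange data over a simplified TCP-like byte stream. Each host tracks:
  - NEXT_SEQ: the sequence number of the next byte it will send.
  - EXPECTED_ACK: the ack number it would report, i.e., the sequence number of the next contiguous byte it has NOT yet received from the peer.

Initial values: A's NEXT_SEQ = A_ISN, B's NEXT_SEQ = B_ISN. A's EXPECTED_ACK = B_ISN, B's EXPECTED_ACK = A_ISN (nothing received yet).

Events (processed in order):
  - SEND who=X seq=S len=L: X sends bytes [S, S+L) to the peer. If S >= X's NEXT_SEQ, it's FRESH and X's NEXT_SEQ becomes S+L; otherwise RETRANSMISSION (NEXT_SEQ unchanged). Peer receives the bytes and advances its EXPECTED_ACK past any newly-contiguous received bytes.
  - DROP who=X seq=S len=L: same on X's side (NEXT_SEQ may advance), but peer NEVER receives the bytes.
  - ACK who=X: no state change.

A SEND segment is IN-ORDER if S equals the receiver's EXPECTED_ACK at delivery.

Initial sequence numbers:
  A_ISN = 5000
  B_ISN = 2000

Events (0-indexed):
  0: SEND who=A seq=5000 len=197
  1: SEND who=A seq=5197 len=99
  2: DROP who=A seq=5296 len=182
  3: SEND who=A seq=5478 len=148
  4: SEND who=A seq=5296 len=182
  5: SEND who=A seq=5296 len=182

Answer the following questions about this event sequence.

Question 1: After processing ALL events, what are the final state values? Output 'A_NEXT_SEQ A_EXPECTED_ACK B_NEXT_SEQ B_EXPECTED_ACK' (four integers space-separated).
Answer: 5626 2000 2000 5626

Derivation:
After event 0: A_seq=5197 A_ack=2000 B_seq=2000 B_ack=5197
After event 1: A_seq=5296 A_ack=2000 B_seq=2000 B_ack=5296
After event 2: A_seq=5478 A_ack=2000 B_seq=2000 B_ack=5296
After event 3: A_seq=5626 A_ack=2000 B_seq=2000 B_ack=5296
After event 4: A_seq=5626 A_ack=2000 B_seq=2000 B_ack=5626
After event 5: A_seq=5626 A_ack=2000 B_seq=2000 B_ack=5626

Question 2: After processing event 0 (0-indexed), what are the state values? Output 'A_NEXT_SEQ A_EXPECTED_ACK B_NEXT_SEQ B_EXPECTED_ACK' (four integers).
After event 0: A_seq=5197 A_ack=2000 B_seq=2000 B_ack=5197

5197 2000 2000 5197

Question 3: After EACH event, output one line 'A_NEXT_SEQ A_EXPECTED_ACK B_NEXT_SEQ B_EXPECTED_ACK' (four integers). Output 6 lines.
5197 2000 2000 5197
5296 2000 2000 5296
5478 2000 2000 5296
5626 2000 2000 5296
5626 2000 2000 5626
5626 2000 2000 5626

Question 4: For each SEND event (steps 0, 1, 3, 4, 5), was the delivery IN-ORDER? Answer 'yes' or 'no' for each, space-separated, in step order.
Step 0: SEND seq=5000 -> in-order
Step 1: SEND seq=5197 -> in-order
Step 3: SEND seq=5478 -> out-of-order
Step 4: SEND seq=5296 -> in-order
Step 5: SEND seq=5296 -> out-of-order

Answer: yes yes no yes no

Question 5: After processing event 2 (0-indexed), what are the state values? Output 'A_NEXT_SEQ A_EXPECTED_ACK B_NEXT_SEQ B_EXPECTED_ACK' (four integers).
After event 0: A_seq=5197 A_ack=2000 B_seq=2000 B_ack=5197
After event 1: A_seq=5296 A_ack=2000 B_seq=2000 B_ack=5296
After event 2: A_seq=5478 A_ack=2000 B_seq=2000 B_ack=5296

5478 2000 2000 5296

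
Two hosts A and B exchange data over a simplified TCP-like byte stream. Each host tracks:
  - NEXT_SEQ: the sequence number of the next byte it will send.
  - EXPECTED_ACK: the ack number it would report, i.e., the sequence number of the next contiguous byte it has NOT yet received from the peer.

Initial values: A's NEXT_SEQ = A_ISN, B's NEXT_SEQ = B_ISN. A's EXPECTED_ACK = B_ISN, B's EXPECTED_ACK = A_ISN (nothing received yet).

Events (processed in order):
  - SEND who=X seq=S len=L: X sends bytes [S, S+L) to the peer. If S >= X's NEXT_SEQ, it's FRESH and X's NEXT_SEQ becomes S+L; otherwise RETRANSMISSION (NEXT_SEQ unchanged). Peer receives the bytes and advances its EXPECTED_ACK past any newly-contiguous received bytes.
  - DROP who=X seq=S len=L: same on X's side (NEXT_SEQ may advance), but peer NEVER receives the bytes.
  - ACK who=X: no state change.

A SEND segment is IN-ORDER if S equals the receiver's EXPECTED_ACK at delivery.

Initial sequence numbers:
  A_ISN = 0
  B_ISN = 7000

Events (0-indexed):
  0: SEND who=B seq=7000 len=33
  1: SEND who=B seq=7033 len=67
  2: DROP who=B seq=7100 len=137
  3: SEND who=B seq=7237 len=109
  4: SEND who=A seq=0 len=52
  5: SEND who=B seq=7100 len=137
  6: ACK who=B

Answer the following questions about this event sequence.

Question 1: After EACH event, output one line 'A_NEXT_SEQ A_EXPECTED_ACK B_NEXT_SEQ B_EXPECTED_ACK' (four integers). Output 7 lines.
0 7033 7033 0
0 7100 7100 0
0 7100 7237 0
0 7100 7346 0
52 7100 7346 52
52 7346 7346 52
52 7346 7346 52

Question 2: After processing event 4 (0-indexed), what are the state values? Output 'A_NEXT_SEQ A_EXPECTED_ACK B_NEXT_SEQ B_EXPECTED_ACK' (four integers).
After event 0: A_seq=0 A_ack=7033 B_seq=7033 B_ack=0
After event 1: A_seq=0 A_ack=7100 B_seq=7100 B_ack=0
After event 2: A_seq=0 A_ack=7100 B_seq=7237 B_ack=0
After event 3: A_seq=0 A_ack=7100 B_seq=7346 B_ack=0
After event 4: A_seq=52 A_ack=7100 B_seq=7346 B_ack=52

52 7100 7346 52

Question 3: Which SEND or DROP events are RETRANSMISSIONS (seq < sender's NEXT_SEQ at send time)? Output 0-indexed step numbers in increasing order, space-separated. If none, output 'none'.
Answer: 5

Derivation:
Step 0: SEND seq=7000 -> fresh
Step 1: SEND seq=7033 -> fresh
Step 2: DROP seq=7100 -> fresh
Step 3: SEND seq=7237 -> fresh
Step 4: SEND seq=0 -> fresh
Step 5: SEND seq=7100 -> retransmit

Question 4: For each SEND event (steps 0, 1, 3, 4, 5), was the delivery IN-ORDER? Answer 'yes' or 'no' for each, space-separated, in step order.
Step 0: SEND seq=7000 -> in-order
Step 1: SEND seq=7033 -> in-order
Step 3: SEND seq=7237 -> out-of-order
Step 4: SEND seq=0 -> in-order
Step 5: SEND seq=7100 -> in-order

Answer: yes yes no yes yes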